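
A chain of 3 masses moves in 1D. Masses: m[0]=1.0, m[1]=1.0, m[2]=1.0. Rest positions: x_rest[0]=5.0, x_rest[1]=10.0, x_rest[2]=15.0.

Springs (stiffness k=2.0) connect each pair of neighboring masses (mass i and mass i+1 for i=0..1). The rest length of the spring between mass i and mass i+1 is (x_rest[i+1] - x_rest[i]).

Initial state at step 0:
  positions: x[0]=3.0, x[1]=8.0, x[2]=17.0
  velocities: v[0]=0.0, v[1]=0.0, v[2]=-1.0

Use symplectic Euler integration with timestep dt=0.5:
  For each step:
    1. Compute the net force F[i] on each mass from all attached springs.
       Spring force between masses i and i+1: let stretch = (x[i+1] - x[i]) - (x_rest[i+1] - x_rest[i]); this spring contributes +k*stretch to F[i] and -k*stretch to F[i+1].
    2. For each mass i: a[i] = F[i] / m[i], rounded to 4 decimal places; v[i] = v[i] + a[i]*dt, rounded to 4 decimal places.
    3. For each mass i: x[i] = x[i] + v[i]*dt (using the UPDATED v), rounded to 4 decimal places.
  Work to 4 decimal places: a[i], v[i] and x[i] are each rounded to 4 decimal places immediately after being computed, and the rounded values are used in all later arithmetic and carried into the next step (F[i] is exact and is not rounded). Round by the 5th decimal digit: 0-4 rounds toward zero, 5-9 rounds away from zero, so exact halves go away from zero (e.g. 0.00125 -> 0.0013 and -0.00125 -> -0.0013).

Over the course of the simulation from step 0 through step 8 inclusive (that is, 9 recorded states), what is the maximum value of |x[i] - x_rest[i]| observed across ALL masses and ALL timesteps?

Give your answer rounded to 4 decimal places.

Answer: 4.3515

Derivation:
Step 0: x=[3.0000 8.0000 17.0000] v=[0.0000 0.0000 -1.0000]
Step 1: x=[3.0000 10.0000 14.5000] v=[0.0000 4.0000 -5.0000]
Step 2: x=[4.0000 10.7500 12.2500] v=[2.0000 1.5000 -4.5000]
Step 3: x=[5.8750 8.8750 11.7500] v=[3.7500 -3.7500 -1.0000]
Step 4: x=[6.7500 6.9375 12.3125] v=[1.7500 -3.8750 1.1250]
Step 5: x=[5.2188 7.5938 12.6875] v=[-3.0625 1.3125 0.7500]
Step 6: x=[2.3751 9.6094 13.0157] v=[-5.6875 4.0312 0.6563]
Step 7: x=[0.6485 9.7110 14.1407] v=[-3.4532 0.2032 2.2500]
Step 8: x=[0.9532 7.4962 15.5509] v=[0.6093 -4.4296 2.8203]
Max displacement = 4.3515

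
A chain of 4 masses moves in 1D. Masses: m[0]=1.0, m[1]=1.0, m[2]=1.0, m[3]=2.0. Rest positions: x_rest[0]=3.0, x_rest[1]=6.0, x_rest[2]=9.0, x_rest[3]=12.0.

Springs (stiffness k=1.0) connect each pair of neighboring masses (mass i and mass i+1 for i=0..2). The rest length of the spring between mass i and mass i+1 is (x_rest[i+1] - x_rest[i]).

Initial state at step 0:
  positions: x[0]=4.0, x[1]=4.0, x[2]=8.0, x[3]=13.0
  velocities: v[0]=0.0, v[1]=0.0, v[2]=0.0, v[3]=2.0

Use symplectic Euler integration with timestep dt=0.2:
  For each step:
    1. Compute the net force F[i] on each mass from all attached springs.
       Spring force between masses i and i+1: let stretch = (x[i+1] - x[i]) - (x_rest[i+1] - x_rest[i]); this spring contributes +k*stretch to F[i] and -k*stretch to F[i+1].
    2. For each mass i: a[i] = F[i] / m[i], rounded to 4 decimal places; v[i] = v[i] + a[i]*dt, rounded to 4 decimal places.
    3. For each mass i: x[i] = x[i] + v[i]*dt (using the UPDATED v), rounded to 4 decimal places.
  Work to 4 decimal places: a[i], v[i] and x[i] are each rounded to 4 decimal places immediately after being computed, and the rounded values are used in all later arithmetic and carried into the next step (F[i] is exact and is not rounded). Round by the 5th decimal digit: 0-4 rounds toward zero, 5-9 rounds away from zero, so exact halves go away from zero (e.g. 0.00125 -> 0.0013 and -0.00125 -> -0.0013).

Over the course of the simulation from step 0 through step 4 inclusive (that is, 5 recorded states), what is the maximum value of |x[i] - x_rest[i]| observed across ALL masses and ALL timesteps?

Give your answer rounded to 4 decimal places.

Answer: 2.1468

Derivation:
Step 0: x=[4.0000 4.0000 8.0000 13.0000] v=[0.0000 0.0000 0.0000 2.0000]
Step 1: x=[3.8800 4.1600 8.0400 13.3600] v=[-0.6000 0.8000 0.2000 1.8000]
Step 2: x=[3.6512 4.4640 8.1376 13.6736] v=[-1.1440 1.5200 0.4880 1.5680]
Step 3: x=[3.3349 4.8824 8.3097 13.9365] v=[-1.5814 2.0922 0.8605 1.3144]
Step 4: x=[2.9605 5.3760 8.5698 14.1468] v=[-1.8719 2.4682 1.3004 1.0517]
Max displacement = 2.1468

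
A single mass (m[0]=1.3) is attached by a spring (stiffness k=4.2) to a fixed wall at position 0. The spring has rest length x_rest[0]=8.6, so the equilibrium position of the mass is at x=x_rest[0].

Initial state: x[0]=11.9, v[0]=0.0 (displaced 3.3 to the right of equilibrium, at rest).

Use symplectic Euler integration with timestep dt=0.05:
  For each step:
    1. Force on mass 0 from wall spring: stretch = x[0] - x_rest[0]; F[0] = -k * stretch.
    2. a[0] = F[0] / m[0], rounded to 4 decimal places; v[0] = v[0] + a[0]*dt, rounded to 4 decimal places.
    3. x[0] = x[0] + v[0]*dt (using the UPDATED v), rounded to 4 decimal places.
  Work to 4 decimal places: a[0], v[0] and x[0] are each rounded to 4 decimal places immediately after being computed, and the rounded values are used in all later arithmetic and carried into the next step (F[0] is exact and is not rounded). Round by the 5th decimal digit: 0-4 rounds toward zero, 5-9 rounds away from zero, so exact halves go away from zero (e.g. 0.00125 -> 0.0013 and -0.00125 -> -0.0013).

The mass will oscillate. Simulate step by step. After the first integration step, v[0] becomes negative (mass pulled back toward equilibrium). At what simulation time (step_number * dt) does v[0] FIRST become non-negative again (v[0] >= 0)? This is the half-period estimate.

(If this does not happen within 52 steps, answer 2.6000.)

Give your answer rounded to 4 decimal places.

Step 0: x=[11.9000] v=[0.0000]
Step 1: x=[11.8733] v=[-0.5331]
Step 2: x=[11.8202] v=[-1.0619]
Step 3: x=[11.7411] v=[-1.5821]
Step 4: x=[11.6366] v=[-2.0895]
Step 5: x=[11.5076] v=[-2.5800]
Step 6: x=[11.3551] v=[-3.0497]
Step 7: x=[11.1804] v=[-3.4948]
Step 8: x=[10.9848] v=[-3.9116]
Step 9: x=[10.7700] v=[-4.2968]
Step 10: x=[10.5376] v=[-4.6473]
Step 11: x=[10.2896] v=[-4.9603]
Step 12: x=[10.0279] v=[-5.2332]
Step 13: x=[9.7547] v=[-5.4639]
Step 14: x=[9.4722] v=[-5.6504]
Step 15: x=[9.1826] v=[-5.7913]
Step 16: x=[8.8883] v=[-5.8854]
Step 17: x=[8.5917] v=[-5.9320]
Step 18: x=[8.2952] v=[-5.9307]
Step 19: x=[8.0011] v=[-5.8815]
Step 20: x=[7.7119] v=[-5.7848]
Step 21: x=[7.4298] v=[-5.6413]
Step 22: x=[7.1572] v=[-5.4523]
Step 23: x=[6.8962] v=[-5.2192]
Step 24: x=[6.6490] v=[-4.9440]
Step 25: x=[6.4176] v=[-4.6288]
Step 26: x=[6.2038] v=[-4.2763]
Step 27: x=[6.0093] v=[-3.8892]
Step 28: x=[5.8358] v=[-3.4707]
Step 29: x=[5.6846] v=[-3.0242]
Step 30: x=[5.5569] v=[-2.5533]
Step 31: x=[5.4538] v=[-2.0617]
Step 32: x=[5.3761] v=[-1.5535]
Step 33: x=[5.3245] v=[-1.0327]
Step 34: x=[5.2993] v=[-0.5036]
Step 35: x=[5.3008] v=[0.0296]
First v>=0 after going negative at step 35, time=1.7500

Answer: 1.7500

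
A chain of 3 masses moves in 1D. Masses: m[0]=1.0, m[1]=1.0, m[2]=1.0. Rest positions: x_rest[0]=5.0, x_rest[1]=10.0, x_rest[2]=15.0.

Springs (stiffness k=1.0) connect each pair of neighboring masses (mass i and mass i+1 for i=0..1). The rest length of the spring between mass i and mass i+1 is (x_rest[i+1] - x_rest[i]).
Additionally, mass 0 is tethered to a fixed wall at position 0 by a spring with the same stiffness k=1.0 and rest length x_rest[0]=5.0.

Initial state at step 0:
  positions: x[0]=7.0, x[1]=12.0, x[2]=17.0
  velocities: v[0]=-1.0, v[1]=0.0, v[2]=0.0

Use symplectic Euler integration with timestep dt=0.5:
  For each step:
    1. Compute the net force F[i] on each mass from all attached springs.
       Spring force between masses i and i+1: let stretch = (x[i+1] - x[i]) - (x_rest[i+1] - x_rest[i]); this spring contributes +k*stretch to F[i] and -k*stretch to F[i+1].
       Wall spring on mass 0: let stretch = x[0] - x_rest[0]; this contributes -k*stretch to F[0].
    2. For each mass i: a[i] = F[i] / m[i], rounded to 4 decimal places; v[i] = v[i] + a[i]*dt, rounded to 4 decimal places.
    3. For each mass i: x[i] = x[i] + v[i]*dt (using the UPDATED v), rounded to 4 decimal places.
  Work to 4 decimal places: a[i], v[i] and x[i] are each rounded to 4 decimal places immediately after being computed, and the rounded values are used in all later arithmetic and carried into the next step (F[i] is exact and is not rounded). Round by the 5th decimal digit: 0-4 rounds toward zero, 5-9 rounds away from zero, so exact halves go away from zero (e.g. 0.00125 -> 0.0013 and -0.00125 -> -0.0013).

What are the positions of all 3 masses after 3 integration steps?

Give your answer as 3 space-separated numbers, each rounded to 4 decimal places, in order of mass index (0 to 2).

Step 0: x=[7.0000 12.0000 17.0000] v=[-1.0000 0.0000 0.0000]
Step 1: x=[6.0000 12.0000 17.0000] v=[-2.0000 0.0000 0.0000]
Step 2: x=[5.0000 11.7500 17.0000] v=[-2.0000 -0.5000 0.0000]
Step 3: x=[4.4375 11.1250 16.9375] v=[-1.1250 -1.2500 -0.1250]

Answer: 4.4375 11.1250 16.9375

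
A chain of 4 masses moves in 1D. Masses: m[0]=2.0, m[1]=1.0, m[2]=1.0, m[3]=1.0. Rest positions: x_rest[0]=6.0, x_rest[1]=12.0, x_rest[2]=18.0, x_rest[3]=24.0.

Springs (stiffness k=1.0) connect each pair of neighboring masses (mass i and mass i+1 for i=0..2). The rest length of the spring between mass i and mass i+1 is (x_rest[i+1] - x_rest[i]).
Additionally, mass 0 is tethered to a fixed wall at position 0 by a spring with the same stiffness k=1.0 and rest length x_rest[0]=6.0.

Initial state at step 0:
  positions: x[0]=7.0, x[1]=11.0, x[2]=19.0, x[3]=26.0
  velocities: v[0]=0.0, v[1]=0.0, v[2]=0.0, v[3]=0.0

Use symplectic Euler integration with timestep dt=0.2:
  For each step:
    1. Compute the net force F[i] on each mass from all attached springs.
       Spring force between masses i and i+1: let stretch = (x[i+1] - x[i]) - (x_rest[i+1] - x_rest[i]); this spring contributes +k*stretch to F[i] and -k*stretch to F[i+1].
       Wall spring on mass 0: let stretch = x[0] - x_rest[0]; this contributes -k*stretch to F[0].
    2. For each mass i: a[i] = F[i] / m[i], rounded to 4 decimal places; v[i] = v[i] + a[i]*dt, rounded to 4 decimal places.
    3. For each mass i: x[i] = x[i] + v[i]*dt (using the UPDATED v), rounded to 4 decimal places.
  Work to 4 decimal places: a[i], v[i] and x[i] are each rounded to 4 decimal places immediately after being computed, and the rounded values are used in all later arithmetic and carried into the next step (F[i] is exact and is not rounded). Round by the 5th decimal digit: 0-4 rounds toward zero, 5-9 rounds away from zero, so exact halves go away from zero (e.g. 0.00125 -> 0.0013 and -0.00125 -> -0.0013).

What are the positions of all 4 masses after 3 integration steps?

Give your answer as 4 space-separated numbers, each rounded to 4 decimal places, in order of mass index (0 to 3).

Answer: 6.6674 11.8779 18.7987 25.7603

Derivation:
Step 0: x=[7.0000 11.0000 19.0000 26.0000] v=[0.0000 0.0000 0.0000 0.0000]
Step 1: x=[6.9400 11.1600 18.9600 25.9600] v=[-0.3000 0.8000 -0.2000 -0.2000]
Step 2: x=[6.8256 11.4632 18.8880 25.8800] v=[-0.5720 1.5160 -0.3600 -0.4000]
Step 3: x=[6.6674 11.8779 18.7987 25.7603] v=[-0.7908 2.0734 -0.4466 -0.5984]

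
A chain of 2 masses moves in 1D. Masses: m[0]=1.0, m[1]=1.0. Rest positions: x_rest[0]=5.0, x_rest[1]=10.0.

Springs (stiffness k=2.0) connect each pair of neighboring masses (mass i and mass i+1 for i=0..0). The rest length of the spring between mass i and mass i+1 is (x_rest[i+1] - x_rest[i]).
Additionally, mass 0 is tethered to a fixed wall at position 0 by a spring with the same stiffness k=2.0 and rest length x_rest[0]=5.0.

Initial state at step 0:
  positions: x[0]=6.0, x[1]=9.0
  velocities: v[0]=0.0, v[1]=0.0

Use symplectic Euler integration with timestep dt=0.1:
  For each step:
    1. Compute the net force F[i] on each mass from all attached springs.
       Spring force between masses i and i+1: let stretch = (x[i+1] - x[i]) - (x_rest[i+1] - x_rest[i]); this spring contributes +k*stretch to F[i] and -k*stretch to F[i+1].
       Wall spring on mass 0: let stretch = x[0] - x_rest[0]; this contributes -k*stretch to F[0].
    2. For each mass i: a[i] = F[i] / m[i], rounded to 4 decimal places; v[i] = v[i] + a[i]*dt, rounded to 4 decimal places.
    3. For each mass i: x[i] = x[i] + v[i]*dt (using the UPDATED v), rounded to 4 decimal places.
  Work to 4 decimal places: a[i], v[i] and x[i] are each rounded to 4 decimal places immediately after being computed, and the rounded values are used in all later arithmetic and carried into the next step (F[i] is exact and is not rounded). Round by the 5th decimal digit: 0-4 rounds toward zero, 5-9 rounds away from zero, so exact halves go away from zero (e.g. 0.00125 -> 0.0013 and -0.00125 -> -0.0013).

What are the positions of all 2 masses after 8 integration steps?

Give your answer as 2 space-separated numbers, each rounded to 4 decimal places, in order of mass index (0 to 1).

Step 0: x=[6.0000 9.0000] v=[0.0000 0.0000]
Step 1: x=[5.9400 9.0400] v=[-0.6000 0.4000]
Step 2: x=[5.8232 9.1180] v=[-1.1680 0.7800]
Step 3: x=[5.6558 9.2301] v=[-1.6737 1.1210]
Step 4: x=[5.4468 9.3707] v=[-2.0900 1.4061]
Step 5: x=[5.2073 9.5328] v=[-2.3946 1.6213]
Step 6: x=[4.9502 9.7084] v=[-2.5710 1.7562]
Step 7: x=[4.6893 9.8889] v=[-2.6094 1.8046]
Step 8: x=[4.4386 10.0654] v=[-2.5073 1.7647]

Answer: 4.4386 10.0654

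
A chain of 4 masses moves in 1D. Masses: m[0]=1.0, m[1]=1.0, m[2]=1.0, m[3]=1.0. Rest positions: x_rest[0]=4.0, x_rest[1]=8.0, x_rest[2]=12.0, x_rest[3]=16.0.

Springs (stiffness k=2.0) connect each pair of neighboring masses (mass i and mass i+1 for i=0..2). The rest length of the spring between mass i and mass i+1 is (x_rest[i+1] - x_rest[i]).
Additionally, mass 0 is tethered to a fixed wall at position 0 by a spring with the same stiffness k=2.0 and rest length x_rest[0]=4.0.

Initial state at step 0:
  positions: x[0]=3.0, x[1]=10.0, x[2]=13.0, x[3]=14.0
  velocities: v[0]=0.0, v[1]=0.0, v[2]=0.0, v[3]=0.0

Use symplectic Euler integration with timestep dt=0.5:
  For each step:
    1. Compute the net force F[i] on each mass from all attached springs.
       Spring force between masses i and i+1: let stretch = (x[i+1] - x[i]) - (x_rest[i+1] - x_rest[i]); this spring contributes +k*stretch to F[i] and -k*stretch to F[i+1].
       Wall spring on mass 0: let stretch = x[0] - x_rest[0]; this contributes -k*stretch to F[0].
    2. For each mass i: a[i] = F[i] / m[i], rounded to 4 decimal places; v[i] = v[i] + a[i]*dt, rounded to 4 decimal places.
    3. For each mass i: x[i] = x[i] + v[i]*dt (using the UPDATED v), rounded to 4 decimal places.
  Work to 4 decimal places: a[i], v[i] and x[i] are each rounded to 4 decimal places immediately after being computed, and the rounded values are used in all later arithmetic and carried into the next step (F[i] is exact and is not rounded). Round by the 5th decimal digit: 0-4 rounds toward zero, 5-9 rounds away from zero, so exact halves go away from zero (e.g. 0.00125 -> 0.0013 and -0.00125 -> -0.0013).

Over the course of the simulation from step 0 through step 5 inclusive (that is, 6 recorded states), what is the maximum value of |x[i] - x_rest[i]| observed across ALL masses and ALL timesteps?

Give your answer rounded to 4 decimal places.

Step 0: x=[3.0000 10.0000 13.0000 14.0000] v=[0.0000 0.0000 0.0000 0.0000]
Step 1: x=[5.0000 8.0000 12.0000 15.5000] v=[4.0000 -4.0000 -2.0000 3.0000]
Step 2: x=[6.0000 6.5000 10.7500 17.2500] v=[2.0000 -3.0000 -2.5000 3.5000]
Step 3: x=[4.2500 6.8750 10.6250 17.7500] v=[-3.5000 0.7500 -0.2500 1.0000]
Step 4: x=[1.6875 7.8125 12.1875 16.6875] v=[-5.1250 1.8750 3.1250 -2.1250]
Step 5: x=[1.3438 7.8750 13.8125 15.3750] v=[-0.6875 0.1250 3.2500 -2.6250]
Max displacement = 2.6562

Answer: 2.6562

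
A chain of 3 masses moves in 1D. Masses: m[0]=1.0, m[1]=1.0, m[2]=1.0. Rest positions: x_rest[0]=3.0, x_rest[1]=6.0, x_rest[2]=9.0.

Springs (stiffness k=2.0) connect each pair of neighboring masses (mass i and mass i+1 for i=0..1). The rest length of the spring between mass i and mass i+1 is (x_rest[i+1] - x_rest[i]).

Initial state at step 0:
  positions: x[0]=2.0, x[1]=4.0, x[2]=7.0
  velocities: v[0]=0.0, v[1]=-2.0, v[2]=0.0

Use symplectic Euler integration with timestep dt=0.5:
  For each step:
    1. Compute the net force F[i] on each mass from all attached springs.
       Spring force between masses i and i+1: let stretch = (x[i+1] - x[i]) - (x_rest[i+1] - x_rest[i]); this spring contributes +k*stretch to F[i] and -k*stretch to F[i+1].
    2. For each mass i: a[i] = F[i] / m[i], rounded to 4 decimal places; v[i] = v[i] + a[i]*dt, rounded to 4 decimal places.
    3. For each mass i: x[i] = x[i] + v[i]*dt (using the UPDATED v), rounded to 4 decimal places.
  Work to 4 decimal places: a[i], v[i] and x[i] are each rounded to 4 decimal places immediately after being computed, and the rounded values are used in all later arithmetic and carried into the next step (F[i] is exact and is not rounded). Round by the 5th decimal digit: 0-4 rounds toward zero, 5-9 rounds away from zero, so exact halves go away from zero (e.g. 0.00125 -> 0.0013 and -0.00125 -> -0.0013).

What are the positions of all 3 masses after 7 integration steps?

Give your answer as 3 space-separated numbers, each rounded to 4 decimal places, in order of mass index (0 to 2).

Answer: -0.7734 2.2421 4.5313

Derivation:
Step 0: x=[2.0000 4.0000 7.0000] v=[0.0000 -2.0000 0.0000]
Step 1: x=[1.5000 3.5000 7.0000] v=[-1.0000 -1.0000 0.0000]
Step 2: x=[0.5000 3.7500 6.7500] v=[-2.0000 0.5000 -0.5000]
Step 3: x=[-0.3750 3.8750 6.5000] v=[-1.7500 0.2500 -0.5000]
Step 4: x=[-0.6250 3.1875 6.4375] v=[-0.5000 -1.3750 -0.1250]
Step 5: x=[-0.4688 2.2188 6.2500] v=[0.3125 -1.9375 -0.3750]
Step 6: x=[-0.4688 1.9219 5.5469] v=[0.0001 -0.5939 -1.4062]
Step 7: x=[-0.7734 2.2421 4.5313] v=[-0.6092 0.6404 -2.0312]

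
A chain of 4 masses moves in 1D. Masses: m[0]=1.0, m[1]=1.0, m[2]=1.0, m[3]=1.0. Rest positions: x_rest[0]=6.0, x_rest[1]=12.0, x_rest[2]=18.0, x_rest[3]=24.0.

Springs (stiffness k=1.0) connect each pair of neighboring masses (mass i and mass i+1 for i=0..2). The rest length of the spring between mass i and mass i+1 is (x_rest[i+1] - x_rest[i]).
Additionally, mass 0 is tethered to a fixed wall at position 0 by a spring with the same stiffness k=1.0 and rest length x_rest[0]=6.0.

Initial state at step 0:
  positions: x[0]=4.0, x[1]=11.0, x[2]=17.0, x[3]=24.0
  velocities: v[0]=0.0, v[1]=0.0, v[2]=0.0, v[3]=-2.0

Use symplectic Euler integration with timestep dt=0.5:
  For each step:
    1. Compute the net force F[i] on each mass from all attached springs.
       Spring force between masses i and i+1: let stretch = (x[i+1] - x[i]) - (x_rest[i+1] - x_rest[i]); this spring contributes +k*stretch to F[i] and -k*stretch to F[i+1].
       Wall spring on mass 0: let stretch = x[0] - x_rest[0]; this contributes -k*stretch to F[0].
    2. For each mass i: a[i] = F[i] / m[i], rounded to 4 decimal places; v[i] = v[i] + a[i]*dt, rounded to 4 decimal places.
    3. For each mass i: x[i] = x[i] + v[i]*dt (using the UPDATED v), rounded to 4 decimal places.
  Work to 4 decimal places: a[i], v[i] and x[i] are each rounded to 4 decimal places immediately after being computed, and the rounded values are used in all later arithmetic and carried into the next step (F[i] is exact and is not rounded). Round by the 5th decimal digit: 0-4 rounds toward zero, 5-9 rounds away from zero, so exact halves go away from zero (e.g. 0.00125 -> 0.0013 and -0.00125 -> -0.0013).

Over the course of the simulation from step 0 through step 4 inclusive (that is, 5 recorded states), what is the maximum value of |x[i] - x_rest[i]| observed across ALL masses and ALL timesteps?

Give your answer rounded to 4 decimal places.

Step 0: x=[4.0000 11.0000 17.0000 24.0000] v=[0.0000 0.0000 0.0000 -2.0000]
Step 1: x=[4.7500 10.7500 17.2500 22.7500] v=[1.5000 -0.5000 0.5000 -2.5000]
Step 2: x=[5.8125 10.6250 17.2500 21.6250] v=[2.1250 -0.2500 0.0000 -2.2500]
Step 3: x=[6.6250 10.9532 16.6875 20.9063] v=[1.6250 0.6563 -1.1250 -1.4375]
Step 4: x=[6.8633 11.6329 15.7461 20.6329] v=[0.4766 1.3594 -1.8828 -0.5469]
Max displacement = 3.3671

Answer: 3.3671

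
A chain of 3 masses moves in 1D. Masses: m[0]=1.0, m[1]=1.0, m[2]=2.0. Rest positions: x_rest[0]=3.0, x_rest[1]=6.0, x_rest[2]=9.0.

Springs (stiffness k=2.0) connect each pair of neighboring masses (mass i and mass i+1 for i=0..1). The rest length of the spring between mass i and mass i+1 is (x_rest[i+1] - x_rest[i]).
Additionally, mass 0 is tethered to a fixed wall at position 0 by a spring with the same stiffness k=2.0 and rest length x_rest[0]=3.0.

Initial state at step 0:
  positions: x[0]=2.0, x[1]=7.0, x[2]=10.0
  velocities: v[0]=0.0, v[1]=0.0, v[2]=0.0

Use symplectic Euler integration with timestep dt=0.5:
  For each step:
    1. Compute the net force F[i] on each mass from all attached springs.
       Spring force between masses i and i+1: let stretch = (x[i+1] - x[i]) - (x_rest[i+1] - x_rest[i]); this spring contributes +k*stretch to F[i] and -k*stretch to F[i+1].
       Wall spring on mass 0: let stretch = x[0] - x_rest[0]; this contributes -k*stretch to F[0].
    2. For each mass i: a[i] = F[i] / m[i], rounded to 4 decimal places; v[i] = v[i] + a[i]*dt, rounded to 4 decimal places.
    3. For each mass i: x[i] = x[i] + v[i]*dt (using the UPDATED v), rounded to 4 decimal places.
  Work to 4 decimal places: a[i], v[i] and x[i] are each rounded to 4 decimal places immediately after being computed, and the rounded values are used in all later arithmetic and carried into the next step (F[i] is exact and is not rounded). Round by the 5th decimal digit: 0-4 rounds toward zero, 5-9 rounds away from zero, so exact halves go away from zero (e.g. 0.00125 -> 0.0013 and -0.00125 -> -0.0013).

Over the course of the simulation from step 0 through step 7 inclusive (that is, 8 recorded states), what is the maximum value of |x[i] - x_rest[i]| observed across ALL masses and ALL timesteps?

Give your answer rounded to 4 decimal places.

Step 0: x=[2.0000 7.0000 10.0000] v=[0.0000 0.0000 0.0000]
Step 1: x=[3.5000 6.0000 10.0000] v=[3.0000 -2.0000 0.0000]
Step 2: x=[4.5000 5.7500 9.7500] v=[2.0000 -0.5000 -0.5000]
Step 3: x=[3.8750 6.8750 9.2500] v=[-1.2500 2.2500 -1.0000]
Step 4: x=[2.8125 7.6875 8.9063] v=[-2.1250 1.6250 -0.6875]
Step 5: x=[2.7813 6.6719 9.0079] v=[-0.0625 -2.0312 0.2031]
Step 6: x=[3.3047 4.8790 9.2755] v=[1.0468 -3.5858 0.5351]
Step 7: x=[2.9629 4.4972 9.1939] v=[-0.6836 -0.7636 -0.1632]
Max displacement = 1.6875

Answer: 1.6875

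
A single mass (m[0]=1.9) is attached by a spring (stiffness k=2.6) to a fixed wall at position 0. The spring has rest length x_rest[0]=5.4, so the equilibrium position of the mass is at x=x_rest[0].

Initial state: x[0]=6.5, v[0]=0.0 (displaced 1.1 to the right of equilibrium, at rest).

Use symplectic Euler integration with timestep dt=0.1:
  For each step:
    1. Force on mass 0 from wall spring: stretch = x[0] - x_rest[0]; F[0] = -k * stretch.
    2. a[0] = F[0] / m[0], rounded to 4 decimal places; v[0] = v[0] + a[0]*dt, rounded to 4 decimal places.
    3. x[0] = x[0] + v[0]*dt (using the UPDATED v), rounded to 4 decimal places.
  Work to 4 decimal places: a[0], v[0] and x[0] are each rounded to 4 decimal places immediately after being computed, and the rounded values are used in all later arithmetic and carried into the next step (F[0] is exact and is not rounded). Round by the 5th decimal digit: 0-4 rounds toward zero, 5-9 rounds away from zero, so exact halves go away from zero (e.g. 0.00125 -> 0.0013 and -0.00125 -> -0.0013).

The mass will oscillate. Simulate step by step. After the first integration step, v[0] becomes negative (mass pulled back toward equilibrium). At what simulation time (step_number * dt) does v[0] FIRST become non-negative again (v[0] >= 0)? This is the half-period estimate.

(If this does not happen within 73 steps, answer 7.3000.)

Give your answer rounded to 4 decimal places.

Answer: 2.7000

Derivation:
Step 0: x=[6.5000] v=[0.0000]
Step 1: x=[6.4850] v=[-0.1505]
Step 2: x=[6.4551] v=[-0.2990]
Step 3: x=[6.4108] v=[-0.4434]
Step 4: x=[6.3526] v=[-0.5817]
Step 5: x=[6.2814] v=[-0.7121]
Step 6: x=[6.1981] v=[-0.8327]
Step 7: x=[6.1039] v=[-0.9419]
Step 8: x=[6.0001] v=[-1.0382]
Step 9: x=[5.8881] v=[-1.1203]
Step 10: x=[5.7694] v=[-1.1871]
Step 11: x=[5.6456] v=[-1.2377]
Step 12: x=[5.5185] v=[-1.2713]
Step 13: x=[5.3898] v=[-1.2875]
Step 14: x=[5.2612] v=[-1.2861]
Step 15: x=[5.1345] v=[-1.2671]
Step 16: x=[5.0114] v=[-1.2308]
Step 17: x=[4.8936] v=[-1.1776]
Step 18: x=[4.7828] v=[-1.1083]
Step 19: x=[4.6804] v=[-1.0238]
Step 20: x=[4.5879] v=[-0.9253]
Step 21: x=[4.5065] v=[-0.8142]
Step 22: x=[4.4373] v=[-0.6919]
Step 23: x=[4.3813] v=[-0.5602]
Step 24: x=[4.3392] v=[-0.4208]
Step 25: x=[4.3116] v=[-0.2756]
Step 26: x=[4.2989] v=[-0.1267]
Step 27: x=[4.3013] v=[0.0240]
First v>=0 after going negative at step 27, time=2.7000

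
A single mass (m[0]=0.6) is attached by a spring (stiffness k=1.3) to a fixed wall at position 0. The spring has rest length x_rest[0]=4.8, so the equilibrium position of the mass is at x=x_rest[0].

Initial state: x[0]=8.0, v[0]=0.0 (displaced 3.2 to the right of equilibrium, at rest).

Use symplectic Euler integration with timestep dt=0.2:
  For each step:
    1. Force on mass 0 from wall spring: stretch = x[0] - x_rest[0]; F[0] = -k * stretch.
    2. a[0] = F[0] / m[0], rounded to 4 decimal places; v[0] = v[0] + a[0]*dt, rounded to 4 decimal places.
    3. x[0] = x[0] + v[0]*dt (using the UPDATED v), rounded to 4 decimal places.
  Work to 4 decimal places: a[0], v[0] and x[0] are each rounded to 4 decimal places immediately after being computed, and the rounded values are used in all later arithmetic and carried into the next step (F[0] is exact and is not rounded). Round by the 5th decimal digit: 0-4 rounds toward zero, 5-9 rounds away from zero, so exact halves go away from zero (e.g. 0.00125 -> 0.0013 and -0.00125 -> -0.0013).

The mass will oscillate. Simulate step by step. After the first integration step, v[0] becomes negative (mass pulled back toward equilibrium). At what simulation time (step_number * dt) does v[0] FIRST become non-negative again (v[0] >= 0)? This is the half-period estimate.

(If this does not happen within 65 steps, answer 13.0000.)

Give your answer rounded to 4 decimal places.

Answer: 2.2000

Derivation:
Step 0: x=[8.0000] v=[0.0000]
Step 1: x=[7.7227] v=[-1.3867]
Step 2: x=[7.1921] v=[-2.6532]
Step 3: x=[6.4541] v=[-3.6898]
Step 4: x=[5.5728] v=[-4.4066]
Step 5: x=[4.6245] v=[-4.7415]
Step 6: x=[3.6914] v=[-4.6654]
Step 7: x=[2.8544] v=[-4.1850]
Step 8: x=[2.1860] v=[-3.3419]
Step 9: x=[1.7442] v=[-2.2092]
Step 10: x=[1.5672] v=[-0.8850]
Step 11: x=[1.6704] v=[0.5159]
First v>=0 after going negative at step 11, time=2.2000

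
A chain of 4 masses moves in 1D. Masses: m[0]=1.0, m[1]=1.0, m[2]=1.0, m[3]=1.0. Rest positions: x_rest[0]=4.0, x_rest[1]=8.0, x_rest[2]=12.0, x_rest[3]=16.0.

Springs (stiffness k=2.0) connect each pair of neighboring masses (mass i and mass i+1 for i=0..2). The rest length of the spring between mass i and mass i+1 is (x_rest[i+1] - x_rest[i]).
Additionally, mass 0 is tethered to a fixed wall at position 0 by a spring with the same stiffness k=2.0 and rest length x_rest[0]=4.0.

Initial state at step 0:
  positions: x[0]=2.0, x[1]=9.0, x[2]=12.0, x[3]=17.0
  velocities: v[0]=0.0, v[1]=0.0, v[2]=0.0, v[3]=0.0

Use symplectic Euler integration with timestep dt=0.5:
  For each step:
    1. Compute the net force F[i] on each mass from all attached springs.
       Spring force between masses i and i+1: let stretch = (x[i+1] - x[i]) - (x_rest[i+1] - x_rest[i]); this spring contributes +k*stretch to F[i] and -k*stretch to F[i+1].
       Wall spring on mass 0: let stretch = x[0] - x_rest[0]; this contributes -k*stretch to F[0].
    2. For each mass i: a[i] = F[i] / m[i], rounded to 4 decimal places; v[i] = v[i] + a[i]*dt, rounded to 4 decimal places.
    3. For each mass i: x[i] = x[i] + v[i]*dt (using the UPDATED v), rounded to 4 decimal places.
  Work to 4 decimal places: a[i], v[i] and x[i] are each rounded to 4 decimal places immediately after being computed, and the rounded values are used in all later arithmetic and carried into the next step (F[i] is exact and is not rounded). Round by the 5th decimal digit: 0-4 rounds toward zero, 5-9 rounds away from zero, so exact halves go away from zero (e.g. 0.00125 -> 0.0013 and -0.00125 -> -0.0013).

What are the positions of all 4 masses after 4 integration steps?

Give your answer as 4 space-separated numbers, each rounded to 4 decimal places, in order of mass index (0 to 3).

Step 0: x=[2.0000 9.0000 12.0000 17.0000] v=[0.0000 0.0000 0.0000 0.0000]
Step 1: x=[4.5000 7.0000 13.0000 16.5000] v=[5.0000 -4.0000 2.0000 -1.0000]
Step 2: x=[6.0000 6.7500 12.7500 16.2500] v=[3.0000 -0.5000 -0.5000 -0.5000]
Step 3: x=[4.8750 9.1250 11.2500 16.2500] v=[-2.2500 4.7500 -3.0000 0.0000]
Step 4: x=[3.4375 10.4375 11.1875 15.7500] v=[-2.8750 2.6250 -0.1250 -1.0000]

Answer: 3.4375 10.4375 11.1875 15.7500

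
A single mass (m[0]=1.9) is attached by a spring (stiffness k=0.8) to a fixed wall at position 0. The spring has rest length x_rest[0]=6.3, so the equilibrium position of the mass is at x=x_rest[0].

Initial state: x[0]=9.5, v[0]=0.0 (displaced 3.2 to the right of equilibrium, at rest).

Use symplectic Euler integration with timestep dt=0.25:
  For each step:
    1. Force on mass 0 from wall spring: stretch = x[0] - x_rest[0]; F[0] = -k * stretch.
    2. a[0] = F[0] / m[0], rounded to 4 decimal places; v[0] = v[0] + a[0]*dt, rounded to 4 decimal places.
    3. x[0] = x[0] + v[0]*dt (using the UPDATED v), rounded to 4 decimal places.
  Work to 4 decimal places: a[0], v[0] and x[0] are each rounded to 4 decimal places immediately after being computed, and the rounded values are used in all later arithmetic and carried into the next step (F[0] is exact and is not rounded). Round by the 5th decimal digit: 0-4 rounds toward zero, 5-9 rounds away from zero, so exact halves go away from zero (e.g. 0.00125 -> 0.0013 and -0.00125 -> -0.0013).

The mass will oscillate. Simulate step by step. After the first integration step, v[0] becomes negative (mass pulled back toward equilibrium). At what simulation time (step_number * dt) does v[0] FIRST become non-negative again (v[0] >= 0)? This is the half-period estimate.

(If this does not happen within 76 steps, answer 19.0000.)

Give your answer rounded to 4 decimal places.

Answer: 5.0000

Derivation:
Step 0: x=[9.5000] v=[0.0000]
Step 1: x=[9.4158] v=[-0.3369]
Step 2: x=[9.2496] v=[-0.6649]
Step 3: x=[9.0058] v=[-0.9754]
Step 4: x=[8.6908] v=[-1.2602]
Step 5: x=[8.3128] v=[-1.5119]
Step 6: x=[7.8819] v=[-1.7238]
Step 7: x=[7.4093] v=[-1.8903]
Step 8: x=[6.9075] v=[-2.0071]
Step 9: x=[6.3897] v=[-2.0711]
Step 10: x=[5.8696] v=[-2.0806]
Step 11: x=[5.3608] v=[-2.0353]
Step 12: x=[4.8767] v=[-1.9364]
Step 13: x=[4.4301] v=[-1.7866]
Step 14: x=[4.0327] v=[-1.5898]
Step 15: x=[3.6949] v=[-1.3511]
Step 16: x=[3.4257] v=[-1.0769]
Step 17: x=[3.2321] v=[-0.7744]
Step 18: x=[3.1192] v=[-0.4515]
Step 19: x=[3.0900] v=[-0.1167]
Step 20: x=[3.1453] v=[0.2212]
First v>=0 after going negative at step 20, time=5.0000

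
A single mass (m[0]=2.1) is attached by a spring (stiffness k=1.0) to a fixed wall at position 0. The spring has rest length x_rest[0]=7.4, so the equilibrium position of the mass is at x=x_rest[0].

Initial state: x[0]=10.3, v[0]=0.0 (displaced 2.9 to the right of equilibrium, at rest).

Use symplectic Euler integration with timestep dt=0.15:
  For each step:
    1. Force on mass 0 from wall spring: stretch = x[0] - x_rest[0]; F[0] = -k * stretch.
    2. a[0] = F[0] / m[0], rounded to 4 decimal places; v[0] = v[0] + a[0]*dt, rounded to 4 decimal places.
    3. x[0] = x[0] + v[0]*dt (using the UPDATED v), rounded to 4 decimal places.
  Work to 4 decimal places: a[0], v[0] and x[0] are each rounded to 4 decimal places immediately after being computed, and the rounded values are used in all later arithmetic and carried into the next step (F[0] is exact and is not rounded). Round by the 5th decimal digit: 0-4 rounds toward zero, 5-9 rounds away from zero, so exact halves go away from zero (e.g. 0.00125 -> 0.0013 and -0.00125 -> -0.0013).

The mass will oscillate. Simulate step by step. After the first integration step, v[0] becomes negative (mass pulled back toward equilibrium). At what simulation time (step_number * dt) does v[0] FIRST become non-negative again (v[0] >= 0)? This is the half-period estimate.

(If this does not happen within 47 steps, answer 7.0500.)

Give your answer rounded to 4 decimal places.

Step 0: x=[10.3000] v=[0.0000]
Step 1: x=[10.2689] v=[-0.2072]
Step 2: x=[10.2071] v=[-0.4121]
Step 3: x=[10.1152] v=[-0.6126]
Step 4: x=[9.9942] v=[-0.8066]
Step 5: x=[9.8454] v=[-0.9919]
Step 6: x=[9.6704] v=[-1.1666]
Step 7: x=[9.4711] v=[-1.3288]
Step 8: x=[9.2496] v=[-1.4767]
Step 9: x=[9.0083] v=[-1.6088]
Step 10: x=[8.7497] v=[-1.7237]
Step 11: x=[8.4767] v=[-1.8201]
Step 12: x=[8.1922] v=[-1.8970]
Step 13: x=[7.8992] v=[-1.9536]
Step 14: x=[7.6008] v=[-1.9893]
Step 15: x=[7.3003] v=[-2.0036]
Step 16: x=[7.0008] v=[-1.9965]
Step 17: x=[6.7056] v=[-1.9680]
Step 18: x=[6.4178] v=[-1.9184]
Step 19: x=[6.1406] v=[-1.8482]
Step 20: x=[5.8769] v=[-1.7582]
Step 21: x=[5.6295] v=[-1.6494]
Step 22: x=[5.4011] v=[-1.5229]
Step 23: x=[5.1941] v=[-1.3801]
Step 24: x=[5.0107] v=[-1.2225]
Step 25: x=[4.8529] v=[-1.0518]
Step 26: x=[4.7224] v=[-0.8699]
Step 27: x=[4.6206] v=[-0.6787]
Step 28: x=[4.5486] v=[-0.4802]
Step 29: x=[4.5071] v=[-0.2765]
Step 30: x=[4.4966] v=[-0.0699]
Step 31: x=[4.5172] v=[0.1375]
First v>=0 after going negative at step 31, time=4.6500

Answer: 4.6500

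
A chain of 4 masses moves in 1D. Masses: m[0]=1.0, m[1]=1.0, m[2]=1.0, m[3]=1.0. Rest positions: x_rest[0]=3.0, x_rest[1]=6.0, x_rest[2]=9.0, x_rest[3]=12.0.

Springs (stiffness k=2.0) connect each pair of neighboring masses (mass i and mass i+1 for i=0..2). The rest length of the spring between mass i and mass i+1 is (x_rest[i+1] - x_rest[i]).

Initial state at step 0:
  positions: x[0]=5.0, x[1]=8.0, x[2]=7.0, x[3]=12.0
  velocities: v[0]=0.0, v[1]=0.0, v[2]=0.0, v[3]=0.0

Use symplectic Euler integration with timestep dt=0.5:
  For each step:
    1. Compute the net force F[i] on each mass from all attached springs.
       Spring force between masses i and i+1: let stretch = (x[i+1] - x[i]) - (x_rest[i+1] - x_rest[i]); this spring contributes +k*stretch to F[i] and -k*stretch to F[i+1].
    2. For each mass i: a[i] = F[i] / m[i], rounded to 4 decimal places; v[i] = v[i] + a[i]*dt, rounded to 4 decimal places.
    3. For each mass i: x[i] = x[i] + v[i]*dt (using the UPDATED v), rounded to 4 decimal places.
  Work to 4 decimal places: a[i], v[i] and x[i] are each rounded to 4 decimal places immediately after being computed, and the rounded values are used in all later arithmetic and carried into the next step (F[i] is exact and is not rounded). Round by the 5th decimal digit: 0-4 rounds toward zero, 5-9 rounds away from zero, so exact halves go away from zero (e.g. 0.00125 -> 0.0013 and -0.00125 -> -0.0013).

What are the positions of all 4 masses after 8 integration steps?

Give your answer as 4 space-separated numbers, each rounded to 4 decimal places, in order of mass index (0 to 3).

Answer: 2.2500 8.5625 8.4375 12.7500

Derivation:
Step 0: x=[5.0000 8.0000 7.0000 12.0000] v=[0.0000 0.0000 0.0000 0.0000]
Step 1: x=[5.0000 6.0000 10.0000 11.0000] v=[0.0000 -4.0000 6.0000 -2.0000]
Step 2: x=[4.0000 5.5000 11.5000 11.0000] v=[-2.0000 -1.0000 3.0000 0.0000]
Step 3: x=[2.2500 7.2500 9.7500 12.7500] v=[-3.5000 3.5000 -3.5000 3.5000]
Step 4: x=[1.5000 7.7500 8.2500 14.5000] v=[-1.5000 1.0000 -3.0000 3.5000]
Step 5: x=[2.3750 5.3750 9.6250 14.6250] v=[1.7500 -4.7500 2.7500 0.2500]
Step 6: x=[3.2500 3.6250 11.3750 13.7500] v=[1.7500 -3.5000 3.5000 -1.7500]
Step 7: x=[2.8125 5.5625 10.4375 13.1875] v=[-0.8750 3.8750 -1.8750 -1.1250]
Step 8: x=[2.2500 8.5625 8.4375 12.7500] v=[-1.1250 6.0000 -4.0000 -0.8750]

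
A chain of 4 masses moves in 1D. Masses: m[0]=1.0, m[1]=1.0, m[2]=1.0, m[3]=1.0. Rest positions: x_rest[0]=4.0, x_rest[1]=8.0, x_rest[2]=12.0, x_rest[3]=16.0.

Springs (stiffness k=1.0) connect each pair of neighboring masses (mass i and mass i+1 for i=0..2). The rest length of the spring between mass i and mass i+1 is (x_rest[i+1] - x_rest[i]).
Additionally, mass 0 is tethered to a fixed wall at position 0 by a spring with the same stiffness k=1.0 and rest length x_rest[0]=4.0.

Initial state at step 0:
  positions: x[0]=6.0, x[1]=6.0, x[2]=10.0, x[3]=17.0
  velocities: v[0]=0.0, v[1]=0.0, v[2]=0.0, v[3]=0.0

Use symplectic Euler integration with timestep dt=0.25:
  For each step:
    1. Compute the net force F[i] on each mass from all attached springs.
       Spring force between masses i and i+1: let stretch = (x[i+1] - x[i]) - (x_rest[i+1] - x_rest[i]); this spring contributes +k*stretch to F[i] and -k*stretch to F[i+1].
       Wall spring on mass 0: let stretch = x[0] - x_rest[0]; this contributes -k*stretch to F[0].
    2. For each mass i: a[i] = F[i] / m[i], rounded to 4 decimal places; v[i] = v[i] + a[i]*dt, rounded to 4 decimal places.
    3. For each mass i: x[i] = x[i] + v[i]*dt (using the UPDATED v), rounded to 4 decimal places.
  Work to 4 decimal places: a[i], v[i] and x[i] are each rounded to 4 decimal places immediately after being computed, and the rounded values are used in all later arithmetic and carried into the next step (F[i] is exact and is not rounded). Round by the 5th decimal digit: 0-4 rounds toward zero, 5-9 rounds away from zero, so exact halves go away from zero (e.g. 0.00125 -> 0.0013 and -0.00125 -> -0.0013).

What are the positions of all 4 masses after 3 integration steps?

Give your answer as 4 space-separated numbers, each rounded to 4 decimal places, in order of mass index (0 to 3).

Step 0: x=[6.0000 6.0000 10.0000 17.0000] v=[0.0000 0.0000 0.0000 0.0000]
Step 1: x=[5.6250 6.2500 10.1875 16.8125] v=[-1.5000 1.0000 0.7500 -0.7500]
Step 2: x=[4.9375 6.7070 10.5430 16.4609] v=[-2.7500 1.8281 1.4219 -1.4063]
Step 3: x=[4.0520 7.2932 11.0286 15.9895] v=[-3.5420 2.3447 1.9424 -1.8858]

Answer: 4.0520 7.2932 11.0286 15.9895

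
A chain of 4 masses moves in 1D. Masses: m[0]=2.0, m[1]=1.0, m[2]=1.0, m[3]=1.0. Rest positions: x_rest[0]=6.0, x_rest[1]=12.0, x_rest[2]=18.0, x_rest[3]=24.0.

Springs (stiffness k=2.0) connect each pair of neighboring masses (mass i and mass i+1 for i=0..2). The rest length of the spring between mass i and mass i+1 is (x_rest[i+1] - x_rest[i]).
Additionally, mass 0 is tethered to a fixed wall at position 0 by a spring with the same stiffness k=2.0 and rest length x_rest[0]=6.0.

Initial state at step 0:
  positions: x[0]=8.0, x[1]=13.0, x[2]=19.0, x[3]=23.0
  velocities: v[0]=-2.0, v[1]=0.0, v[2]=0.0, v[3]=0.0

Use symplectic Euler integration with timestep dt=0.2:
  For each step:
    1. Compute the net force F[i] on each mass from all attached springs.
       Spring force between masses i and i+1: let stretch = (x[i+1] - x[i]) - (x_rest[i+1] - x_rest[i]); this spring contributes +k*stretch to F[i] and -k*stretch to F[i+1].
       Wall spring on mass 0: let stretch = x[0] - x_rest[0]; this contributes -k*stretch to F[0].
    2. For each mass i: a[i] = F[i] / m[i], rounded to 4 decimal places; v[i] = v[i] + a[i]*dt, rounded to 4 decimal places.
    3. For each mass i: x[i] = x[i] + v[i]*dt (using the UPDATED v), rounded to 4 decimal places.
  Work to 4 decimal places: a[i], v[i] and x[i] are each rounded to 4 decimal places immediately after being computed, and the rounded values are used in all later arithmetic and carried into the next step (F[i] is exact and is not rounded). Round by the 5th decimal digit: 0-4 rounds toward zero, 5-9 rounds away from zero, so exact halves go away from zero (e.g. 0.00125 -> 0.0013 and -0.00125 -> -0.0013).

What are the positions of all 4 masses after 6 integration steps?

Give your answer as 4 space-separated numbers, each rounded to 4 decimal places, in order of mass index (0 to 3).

Answer: 4.7231 12.2098 17.7903 24.9750

Derivation:
Step 0: x=[8.0000 13.0000 19.0000 23.0000] v=[-2.0000 0.0000 0.0000 0.0000]
Step 1: x=[7.4800 13.0800 18.8400 23.1600] v=[-2.6000 0.4000 -0.8000 0.8000]
Step 2: x=[6.8848 13.1728 18.5648 23.4544] v=[-2.9760 0.4640 -1.3760 1.4720]
Step 3: x=[6.2657 13.1939 18.2494 23.8376] v=[-3.0954 0.1056 -1.5770 1.9162]
Step 4: x=[5.6731 13.0652 17.9766 24.2538] v=[-2.9629 -0.6435 -1.3639 2.0809]
Step 5: x=[5.1493 12.7380 17.8131 24.6478] v=[-2.6191 -1.6358 -0.8176 1.9700]
Step 6: x=[4.7231 12.2098 17.7903 24.9750] v=[-2.1312 -2.6412 -0.1138 1.6361]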